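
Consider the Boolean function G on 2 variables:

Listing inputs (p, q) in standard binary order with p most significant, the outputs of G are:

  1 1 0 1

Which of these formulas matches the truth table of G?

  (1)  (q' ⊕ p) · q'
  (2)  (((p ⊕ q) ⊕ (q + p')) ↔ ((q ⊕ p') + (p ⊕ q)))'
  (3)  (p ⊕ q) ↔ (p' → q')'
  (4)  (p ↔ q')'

3

(1) fails at (0,1): the formula yields 0, G is 1.
(2) fails at (0,0): the formula yields 0, G is 1.
(4) fails at (0,1): the formula yields 0, G is 1.
Only (3) survives; checking it on all 4 rows confirms it matches G.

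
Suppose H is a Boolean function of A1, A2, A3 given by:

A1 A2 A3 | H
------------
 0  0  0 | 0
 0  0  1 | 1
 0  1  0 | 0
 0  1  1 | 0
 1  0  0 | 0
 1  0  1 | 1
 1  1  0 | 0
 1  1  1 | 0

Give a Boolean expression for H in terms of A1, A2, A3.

H=1 on 2 inputs: (0,0,1), (1,0,1). Reading each as a conjunction of literals (¬A1·¬A2·A3, A1·¬A2·A3) and taking the OR gives the canonical DNF.

H(A1, A2, A3) = ((A1' · A2') · A3) + ((A1 · A2') · A3)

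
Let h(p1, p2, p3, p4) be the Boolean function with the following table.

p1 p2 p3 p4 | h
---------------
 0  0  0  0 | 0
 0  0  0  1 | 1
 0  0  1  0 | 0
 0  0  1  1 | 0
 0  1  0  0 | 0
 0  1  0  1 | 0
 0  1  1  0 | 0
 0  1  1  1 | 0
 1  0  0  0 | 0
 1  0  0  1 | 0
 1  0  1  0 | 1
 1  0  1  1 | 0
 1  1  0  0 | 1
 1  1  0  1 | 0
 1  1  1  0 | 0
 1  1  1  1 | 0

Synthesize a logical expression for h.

Collect the rows where h=1 — (0,0,0,1), (1,0,1,0), (1,1,0,0) — and write one minterm per row: ¬p1·¬p2·¬p3·p4, p1·¬p2·p3·¬p4, p1·p2·¬p3·¬p4. Their union (logical OR) reproduces the table exactly.

h(p1, p2, p3, p4) = ((((not p1 and not p2) and not p3) and p4) or (((p1 and not p2) and p3) and not p4)) or (((p1 and p2) and not p3) and not p4)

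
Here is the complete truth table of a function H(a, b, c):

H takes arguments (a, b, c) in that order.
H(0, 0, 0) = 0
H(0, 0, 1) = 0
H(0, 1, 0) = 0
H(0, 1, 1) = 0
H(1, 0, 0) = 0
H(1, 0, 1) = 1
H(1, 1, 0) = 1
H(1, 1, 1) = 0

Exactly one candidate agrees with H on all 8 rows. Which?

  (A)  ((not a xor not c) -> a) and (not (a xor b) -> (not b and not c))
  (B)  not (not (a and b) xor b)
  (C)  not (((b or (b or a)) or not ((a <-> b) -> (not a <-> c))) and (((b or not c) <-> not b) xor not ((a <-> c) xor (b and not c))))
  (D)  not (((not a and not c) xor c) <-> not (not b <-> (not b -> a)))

(A): at (0,0,0) it gives 1, but H = 0 — eliminated.
(B): at (0,1,0) it gives 1, but H = 0 — eliminated.
(C): at (0,0,1) it gives 1, but H = 0 — eliminated.
That leaves (D). Evaluating it on every row reproduces the table of H exactly.

D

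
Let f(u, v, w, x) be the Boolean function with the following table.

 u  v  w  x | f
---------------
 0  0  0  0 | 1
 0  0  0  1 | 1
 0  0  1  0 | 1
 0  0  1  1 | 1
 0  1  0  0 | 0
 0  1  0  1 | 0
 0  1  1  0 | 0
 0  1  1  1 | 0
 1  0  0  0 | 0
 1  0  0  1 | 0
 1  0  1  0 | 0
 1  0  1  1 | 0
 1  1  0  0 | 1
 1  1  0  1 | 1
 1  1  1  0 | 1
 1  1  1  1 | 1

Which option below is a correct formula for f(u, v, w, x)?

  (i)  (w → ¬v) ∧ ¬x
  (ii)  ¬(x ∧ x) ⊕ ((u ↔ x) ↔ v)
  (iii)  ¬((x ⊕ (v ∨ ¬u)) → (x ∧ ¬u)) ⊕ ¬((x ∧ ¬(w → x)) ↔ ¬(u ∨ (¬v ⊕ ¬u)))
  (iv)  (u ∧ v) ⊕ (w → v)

(i): at (0,0,0,1) it gives 0, but f = 1 — eliminated.
(iii): at (0,0,0,0) it gives 0, but f = 1 — eliminated.
(iv): at (0,0,1,0) it gives 0, but f = 1 — eliminated.
Only (ii) survives; checking it on all 16 rows confirms it matches f.

ii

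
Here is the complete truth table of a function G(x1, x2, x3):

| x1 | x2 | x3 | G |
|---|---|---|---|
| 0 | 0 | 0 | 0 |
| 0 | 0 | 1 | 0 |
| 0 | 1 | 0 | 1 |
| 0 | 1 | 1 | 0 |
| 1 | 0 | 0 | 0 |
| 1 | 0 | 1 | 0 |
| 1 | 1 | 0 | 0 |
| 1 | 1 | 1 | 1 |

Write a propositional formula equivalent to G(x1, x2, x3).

G(x1, x2, x3) = ((x1' · x2) · x3') + ((x1 · x2) · x3)

G=1 on 2 inputs: (0,1,0), (1,1,1). Reading each as a conjunction of literals (¬x1·x2·¬x3, x1·x2·x3) and taking the OR gives the canonical DNF.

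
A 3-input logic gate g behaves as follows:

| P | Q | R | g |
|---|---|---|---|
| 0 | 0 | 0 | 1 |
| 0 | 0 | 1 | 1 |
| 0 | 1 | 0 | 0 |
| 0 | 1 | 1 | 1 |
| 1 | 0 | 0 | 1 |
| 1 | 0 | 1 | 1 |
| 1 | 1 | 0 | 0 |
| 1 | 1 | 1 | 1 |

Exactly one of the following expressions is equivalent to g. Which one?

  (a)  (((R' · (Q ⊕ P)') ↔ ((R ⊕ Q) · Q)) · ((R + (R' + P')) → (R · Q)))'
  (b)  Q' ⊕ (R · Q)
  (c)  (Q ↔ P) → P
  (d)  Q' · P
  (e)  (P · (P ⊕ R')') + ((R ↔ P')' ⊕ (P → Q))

(a): at (0,1,0) it gives 1, but g = 0 — eliminated.
(c): at (0,0,0) it gives 0, but g = 1 — eliminated.
(d): at (0,0,0) it gives 0, but g = 1 — eliminated.
(e): at (0,0,0) it gives 0, but g = 1 — eliminated.
That leaves (b). Evaluating it on every row reproduces the table of g exactly.

b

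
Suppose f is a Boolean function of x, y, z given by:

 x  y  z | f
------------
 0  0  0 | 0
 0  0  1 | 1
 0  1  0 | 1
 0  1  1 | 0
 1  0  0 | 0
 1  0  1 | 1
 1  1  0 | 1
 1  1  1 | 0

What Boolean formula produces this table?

f=1 on 4 inputs: (0,0,1), (0,1,0), (1,0,1), (1,1,0). Reading each as a conjunction of literals (¬x·¬y·z, ¬x·y·¬z, x·¬y·z, x·y·¬z) and taking the OR gives the canonical DNF.

f(x, y, z) = ((((¬x ∧ ¬y) ∧ z) ∨ ((¬x ∧ y) ∧ ¬z)) ∨ ((x ∧ ¬y) ∧ z)) ∨ ((x ∧ y) ∧ ¬z)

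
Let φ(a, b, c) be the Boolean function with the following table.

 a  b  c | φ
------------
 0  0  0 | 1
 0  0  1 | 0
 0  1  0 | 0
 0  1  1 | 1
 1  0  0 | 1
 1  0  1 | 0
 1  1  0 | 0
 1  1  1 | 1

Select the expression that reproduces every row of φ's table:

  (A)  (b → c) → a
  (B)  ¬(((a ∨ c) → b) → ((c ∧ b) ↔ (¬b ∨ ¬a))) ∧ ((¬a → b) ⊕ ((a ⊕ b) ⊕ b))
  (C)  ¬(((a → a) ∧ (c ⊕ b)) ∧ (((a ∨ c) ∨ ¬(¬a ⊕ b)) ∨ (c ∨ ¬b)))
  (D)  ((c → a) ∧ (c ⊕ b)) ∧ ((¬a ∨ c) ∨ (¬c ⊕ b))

C

(A) disagrees with φ on (0,0,0) (formula → 0, table → 1); rule it out.
(B) disagrees with φ on (0,0,0) (formula → 0, table → 1); rule it out.
(D) disagrees with φ on (0,0,0) (formula → 0, table → 1); rule it out.
Only (C) survives; checking it on all 8 rows confirms it matches φ.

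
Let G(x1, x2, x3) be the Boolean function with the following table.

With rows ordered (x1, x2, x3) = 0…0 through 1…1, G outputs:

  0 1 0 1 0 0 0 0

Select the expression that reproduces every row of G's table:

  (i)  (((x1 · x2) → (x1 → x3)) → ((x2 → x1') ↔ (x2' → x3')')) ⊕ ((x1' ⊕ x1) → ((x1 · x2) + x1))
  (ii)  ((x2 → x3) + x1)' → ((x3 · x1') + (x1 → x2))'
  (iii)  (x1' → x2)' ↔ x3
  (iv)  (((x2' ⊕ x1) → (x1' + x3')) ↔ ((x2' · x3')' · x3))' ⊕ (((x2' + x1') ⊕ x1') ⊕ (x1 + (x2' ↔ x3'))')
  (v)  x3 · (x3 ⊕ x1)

v

(i): at (0,1,1) it gives 0, but G = 1 — eliminated.
(ii): at (0,0,0) it gives 1, but G = 0 — eliminated.
(iii): at (0,1,0) it gives 1, but G = 0 — eliminated.
(iv): at (0,0,0) it gives 1, but G = 0 — eliminated.
That leaves (v). Evaluating it on every row reproduces the table of G exactly.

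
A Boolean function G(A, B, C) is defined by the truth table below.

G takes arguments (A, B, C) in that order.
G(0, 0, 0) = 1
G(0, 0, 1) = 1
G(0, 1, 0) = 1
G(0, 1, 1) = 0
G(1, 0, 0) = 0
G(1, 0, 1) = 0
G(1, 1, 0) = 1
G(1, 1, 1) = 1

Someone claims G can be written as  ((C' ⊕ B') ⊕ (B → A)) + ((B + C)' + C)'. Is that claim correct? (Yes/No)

No

Check the formula against G row by row:
  A=0, B=0, C=0: formula gives 1, G = 1 ✓
  A=0, B=0, C=1: formula gives 0, but G = 1 ✗
A single disagreement suffices: at (0,0,1) they differ, so the formula does not compute G.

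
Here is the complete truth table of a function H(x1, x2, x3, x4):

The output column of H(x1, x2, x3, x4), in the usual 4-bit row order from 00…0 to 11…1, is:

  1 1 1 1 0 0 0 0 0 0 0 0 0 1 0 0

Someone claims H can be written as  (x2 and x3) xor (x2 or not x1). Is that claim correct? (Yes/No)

No

Test each input against both H and the formula:
  x1=0, x2=0, x3=0, x4=0: formula gives 1, H = 1 ✓
  x1=0, x2=0, x3=0, x4=1: formula gives 1, H = 1 ✓
  x1=0, x2=0, x3=1, x4=0: formula gives 1, H = 1 ✓
  x1=0, x2=0, x3=1, x4=1: formula gives 1, H = 1 ✓
  x1=0, x2=1, x3=0, x4=0: formula gives 1, but H = 0 ✗
A single disagreement suffices: at (0,1,0,0) they differ, so the formula does not compute H.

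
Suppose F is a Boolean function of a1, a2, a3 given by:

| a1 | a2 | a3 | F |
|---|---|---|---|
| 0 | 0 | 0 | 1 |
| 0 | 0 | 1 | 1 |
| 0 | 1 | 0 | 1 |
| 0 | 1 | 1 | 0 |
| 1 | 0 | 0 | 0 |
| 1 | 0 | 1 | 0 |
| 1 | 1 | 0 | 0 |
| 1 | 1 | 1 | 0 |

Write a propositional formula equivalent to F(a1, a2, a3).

Collect the rows where F=1 — (0,0,0), (0,0,1), (0,1,0) — and write one minterm per row: ¬a1·¬a2·¬a3, ¬a1·¬a2·a3, ¬a1·a2·¬a3. Their union (logical OR) reproduces the table exactly.

F(a1, a2, a3) = (((not a1 and not a2) and not a3) or ((not a1 and not a2) and a3)) or ((not a1 and a2) and not a3)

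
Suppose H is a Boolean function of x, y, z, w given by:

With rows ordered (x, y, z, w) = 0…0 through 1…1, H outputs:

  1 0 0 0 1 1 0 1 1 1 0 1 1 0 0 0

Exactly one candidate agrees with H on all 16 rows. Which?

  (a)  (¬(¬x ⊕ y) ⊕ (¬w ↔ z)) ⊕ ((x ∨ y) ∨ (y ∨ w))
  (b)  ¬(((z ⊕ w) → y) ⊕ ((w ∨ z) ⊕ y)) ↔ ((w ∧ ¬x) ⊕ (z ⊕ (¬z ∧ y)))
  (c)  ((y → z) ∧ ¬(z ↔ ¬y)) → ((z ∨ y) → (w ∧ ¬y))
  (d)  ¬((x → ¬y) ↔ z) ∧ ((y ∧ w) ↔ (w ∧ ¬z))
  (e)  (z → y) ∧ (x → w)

(a) disagrees with H on (0,0,0,0) (formula → 0, table → 1); rule it out.
(c) disagrees with H on (0,0,0,1) (formula → 1, table → 0); rule it out.
(d) disagrees with H on (0,1,1,1) (formula → 0, table → 1); rule it out.
(e) disagrees with H on (0,0,0,1) (formula → 1, table → 0); rule it out.
Only (b) survives; checking it on all 16 rows confirms it matches H.

b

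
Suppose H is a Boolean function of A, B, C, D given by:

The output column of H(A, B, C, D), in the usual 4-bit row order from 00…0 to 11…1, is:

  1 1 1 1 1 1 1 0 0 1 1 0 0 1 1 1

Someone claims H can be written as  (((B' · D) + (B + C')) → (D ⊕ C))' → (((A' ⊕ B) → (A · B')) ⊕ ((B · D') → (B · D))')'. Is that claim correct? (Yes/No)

Yes

Test each input against both H and the formula:
  A=0, B=0, C=0, D=0: formula gives 1, H = 1 ✓
  A=0, B=0, C=0, D=1: formula gives 1, H = 1 ✓
  A=0, B=0, C=1, D=0: formula gives 1, H = 1 ✓
  A=0, B=0, C=1, D=1: formula gives 1, H = 1 ✓
  …and likewise for the remaining 12 rows.
Every row agrees, so the formula is equivalent.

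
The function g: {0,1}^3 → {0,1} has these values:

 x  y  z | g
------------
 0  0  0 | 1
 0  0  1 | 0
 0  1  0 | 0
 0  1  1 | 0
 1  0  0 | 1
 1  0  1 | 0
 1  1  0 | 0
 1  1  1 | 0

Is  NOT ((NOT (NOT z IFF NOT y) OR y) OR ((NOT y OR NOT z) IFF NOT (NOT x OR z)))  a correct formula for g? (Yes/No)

Evaluate NOT ((NOT (NOT z IFF NOT y) OR y) OR ((NOT y OR NOT z) IFF NOT (NOT x OR z))) on each row and compare to g:
  x=0, y=0, z=0: formula gives 1, g = 1 ✓
  x=0, y=0, z=1: formula gives 0, g = 0 ✓
  x=0, y=1, z=0: formula gives 0, g = 0 ✓
  x=0, y=1, z=1: formula gives 0, g = 0 ✓
  x=1, y=0, z=0: formula gives 0, but g = 1 ✗
A single disagreement suffices: at (1,0,0) they differ, so the formula does not compute g.

No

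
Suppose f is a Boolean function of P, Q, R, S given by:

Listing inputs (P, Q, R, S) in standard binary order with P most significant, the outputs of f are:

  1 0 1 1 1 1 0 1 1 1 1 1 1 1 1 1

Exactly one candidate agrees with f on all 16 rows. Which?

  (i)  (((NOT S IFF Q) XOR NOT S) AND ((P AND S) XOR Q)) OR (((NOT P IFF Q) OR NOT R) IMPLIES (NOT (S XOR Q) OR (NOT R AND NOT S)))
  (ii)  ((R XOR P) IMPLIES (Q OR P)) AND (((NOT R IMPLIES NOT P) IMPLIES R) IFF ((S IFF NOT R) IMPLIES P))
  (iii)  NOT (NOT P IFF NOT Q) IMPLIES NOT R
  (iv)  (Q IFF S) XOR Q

i

(ii): at (0,0,0,0) it gives 0, but f = 1 — eliminated.
(iii): at (0,0,0,1) it gives 1, but f = 0 — eliminated.
(iv): at (0,0,1,1) it gives 0, but f = 1 — eliminated.
Only (i) survives; checking it on all 16 rows confirms it matches f.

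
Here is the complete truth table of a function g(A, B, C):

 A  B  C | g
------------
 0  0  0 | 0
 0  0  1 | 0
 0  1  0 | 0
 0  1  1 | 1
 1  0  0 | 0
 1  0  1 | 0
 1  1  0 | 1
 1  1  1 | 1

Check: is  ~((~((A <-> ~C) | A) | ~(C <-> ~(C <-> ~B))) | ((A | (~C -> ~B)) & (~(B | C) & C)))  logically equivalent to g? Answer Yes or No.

Yes

Test each input against both g and the formula:
  A=0, B=0, C=0: formula gives 0, g = 0 ✓
  A=0, B=0, C=1: formula gives 0, g = 0 ✓
  A=0, B=1, C=0: formula gives 0, g = 0 ✓
  A=0, B=1, C=1: formula gives 1, g = 1 ✓
  A=1, B=0, C=0: formula gives 0, g = 0 ✓
  … (the remaining 3 rows also agree.)
No disagreement on any input; they are logically equivalent.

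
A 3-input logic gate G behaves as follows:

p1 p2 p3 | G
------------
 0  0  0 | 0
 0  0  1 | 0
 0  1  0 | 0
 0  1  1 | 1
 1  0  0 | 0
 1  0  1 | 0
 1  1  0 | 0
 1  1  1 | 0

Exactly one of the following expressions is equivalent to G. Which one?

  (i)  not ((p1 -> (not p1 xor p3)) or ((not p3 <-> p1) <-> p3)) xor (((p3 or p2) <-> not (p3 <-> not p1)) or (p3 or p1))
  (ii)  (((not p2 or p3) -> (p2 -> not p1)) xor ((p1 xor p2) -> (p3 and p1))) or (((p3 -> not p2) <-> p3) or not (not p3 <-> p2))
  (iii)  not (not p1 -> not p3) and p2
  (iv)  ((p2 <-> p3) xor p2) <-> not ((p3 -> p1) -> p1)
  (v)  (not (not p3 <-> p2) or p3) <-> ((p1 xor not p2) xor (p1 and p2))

iii

(i) fails at (0,0,1): the formula yields 1, G is 0.
(ii) fails at (0,0,0): the formula yields 1, G is 0.
(iv) fails at (0,0,0): the formula yields 1, G is 0.
(v) fails at (0,0,0): the formula yields 1, G is 0.
Only (iii) survives; checking it on all 8 rows confirms it matches G.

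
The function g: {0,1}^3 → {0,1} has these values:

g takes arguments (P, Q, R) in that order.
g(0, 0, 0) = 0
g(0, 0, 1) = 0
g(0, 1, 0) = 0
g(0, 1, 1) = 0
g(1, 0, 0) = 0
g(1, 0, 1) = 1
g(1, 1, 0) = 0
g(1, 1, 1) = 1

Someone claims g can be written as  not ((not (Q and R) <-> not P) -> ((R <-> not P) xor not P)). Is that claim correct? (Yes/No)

No

Evaluate not ((not (Q and R) <-> not P) -> ((R <-> not P) xor not P)) on each row and compare to g:
  P=0, Q=0, R=0: formula gives 0, g = 0 ✓
  P=0, Q=0, R=1: formula gives 1, but g = 0 ✗
A single disagreement suffices: at (0,0,1) they differ, so the formula does not compute g.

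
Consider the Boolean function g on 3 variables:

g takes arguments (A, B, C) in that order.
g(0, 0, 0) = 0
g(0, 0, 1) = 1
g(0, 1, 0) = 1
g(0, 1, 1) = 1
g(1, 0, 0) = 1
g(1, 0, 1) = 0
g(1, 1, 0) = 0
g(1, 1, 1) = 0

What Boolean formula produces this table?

g(A, B, C) = ((((not A and not B) and C) or ((not A and B) and not C)) or ((not A and B) and C)) or ((A and not B) and not C)

The 1-rows are (0,0,1), (0,1,0), (0,1,1), (1,0,0). Each contributes one minterm — ¬A·¬B·C; ¬A·B·¬C; ¬A·B·C; A·¬B·¬C — and their disjunction is a sum-of-products form of g.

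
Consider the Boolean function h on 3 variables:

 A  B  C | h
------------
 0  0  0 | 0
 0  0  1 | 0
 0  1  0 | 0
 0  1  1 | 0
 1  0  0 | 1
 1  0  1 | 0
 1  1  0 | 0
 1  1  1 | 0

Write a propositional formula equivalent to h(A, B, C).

Only row (1,0,0) gives 1. That row's minterm A·¬B·¬C is h directly.

h(A, B, C) = (A ∧ ¬B) ∧ ¬C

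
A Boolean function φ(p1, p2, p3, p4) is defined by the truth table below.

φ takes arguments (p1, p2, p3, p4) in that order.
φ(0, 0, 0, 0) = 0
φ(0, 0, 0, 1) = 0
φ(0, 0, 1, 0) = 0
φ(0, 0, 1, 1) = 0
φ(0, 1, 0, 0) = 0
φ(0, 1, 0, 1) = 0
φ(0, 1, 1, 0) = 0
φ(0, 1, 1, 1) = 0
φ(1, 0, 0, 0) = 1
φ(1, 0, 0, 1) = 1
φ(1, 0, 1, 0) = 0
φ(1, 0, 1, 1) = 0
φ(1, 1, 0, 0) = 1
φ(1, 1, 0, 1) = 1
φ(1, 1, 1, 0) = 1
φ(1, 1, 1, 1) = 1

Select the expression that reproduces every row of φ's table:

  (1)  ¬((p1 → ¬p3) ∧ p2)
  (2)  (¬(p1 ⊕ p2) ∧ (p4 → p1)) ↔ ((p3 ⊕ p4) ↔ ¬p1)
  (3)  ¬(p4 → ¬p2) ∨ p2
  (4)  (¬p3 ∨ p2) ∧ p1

(1): at (0,0,0,0) it gives 1, but φ = 0 — eliminated.
(2): at (0,0,1,0) it gives 1, but φ = 0 — eliminated.
(3): at (0,1,0,0) it gives 1, but φ = 0 — eliminated.
Only (4) survives; checking it on all 16 rows confirms it matches φ.

4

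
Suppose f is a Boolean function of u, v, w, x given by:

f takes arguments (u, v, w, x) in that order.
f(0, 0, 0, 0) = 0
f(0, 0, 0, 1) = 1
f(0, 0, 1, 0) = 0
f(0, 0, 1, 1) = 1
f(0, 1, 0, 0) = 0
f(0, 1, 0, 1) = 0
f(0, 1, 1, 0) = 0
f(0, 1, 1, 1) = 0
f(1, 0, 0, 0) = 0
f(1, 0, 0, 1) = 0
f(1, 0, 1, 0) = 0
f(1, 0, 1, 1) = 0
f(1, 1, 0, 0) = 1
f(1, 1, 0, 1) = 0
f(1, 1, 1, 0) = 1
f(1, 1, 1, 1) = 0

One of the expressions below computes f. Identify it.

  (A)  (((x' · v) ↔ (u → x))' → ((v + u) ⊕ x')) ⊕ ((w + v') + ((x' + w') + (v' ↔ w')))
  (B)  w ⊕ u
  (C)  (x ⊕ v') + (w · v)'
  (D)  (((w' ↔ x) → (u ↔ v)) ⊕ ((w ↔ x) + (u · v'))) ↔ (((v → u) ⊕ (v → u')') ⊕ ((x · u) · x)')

(B) disagrees with f on (0,0,0,1) (formula → 0, table → 1); rule it out.
(C) disagrees with f on (0,0,0,0) (formula → 1, table → 0); rule it out.
(D) disagrees with f on (0,0,0,0) (formula → 1, table → 0); rule it out.
Only (A) survives; checking it on all 16 rows confirms it matches f.

A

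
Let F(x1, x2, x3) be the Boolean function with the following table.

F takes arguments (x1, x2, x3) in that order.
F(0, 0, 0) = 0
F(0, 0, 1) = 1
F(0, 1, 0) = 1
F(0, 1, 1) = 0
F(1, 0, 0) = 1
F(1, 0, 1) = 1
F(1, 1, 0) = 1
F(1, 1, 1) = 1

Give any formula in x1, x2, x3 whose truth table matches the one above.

F is 0 on only 2 rows — (0,0,0), (0,1,1). Writing each as a minterm (¬x1·¬x2·¬x3, ¬x1·x2·x3) and OR-ing them characterizes exactly where F=0, so F is the negation of that disjunction.

F(x1, x2, x3) = NOT (((NOT x1 AND NOT x2) AND NOT x3) OR ((NOT x1 AND x2) AND x3))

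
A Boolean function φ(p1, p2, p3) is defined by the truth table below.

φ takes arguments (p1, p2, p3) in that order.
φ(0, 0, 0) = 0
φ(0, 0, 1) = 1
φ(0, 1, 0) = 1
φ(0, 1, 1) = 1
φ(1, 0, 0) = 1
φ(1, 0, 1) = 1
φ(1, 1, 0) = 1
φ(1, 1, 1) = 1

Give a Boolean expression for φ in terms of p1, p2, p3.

φ(p1, p2, p3) = (p1 OR p2) OR p3

The output is 1 whenever at least one input is 1 — the OR of all inputs.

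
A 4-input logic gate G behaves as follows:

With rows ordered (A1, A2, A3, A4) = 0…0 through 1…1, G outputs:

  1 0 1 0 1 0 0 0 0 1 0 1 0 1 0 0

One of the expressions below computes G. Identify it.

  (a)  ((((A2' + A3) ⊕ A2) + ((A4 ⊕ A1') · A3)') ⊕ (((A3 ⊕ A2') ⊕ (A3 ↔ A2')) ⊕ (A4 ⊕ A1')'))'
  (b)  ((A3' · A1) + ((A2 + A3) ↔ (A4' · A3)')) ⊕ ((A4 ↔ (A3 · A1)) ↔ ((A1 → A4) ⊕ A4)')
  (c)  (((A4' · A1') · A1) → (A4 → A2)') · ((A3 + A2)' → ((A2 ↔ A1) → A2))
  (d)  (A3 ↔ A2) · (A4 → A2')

(b) fails at (0,0,0,0): the formula yields 0, G is 1.
(c) fails at (0,0,0,0): the formula yields 0, G is 1.
(d) fails at (0,0,0,1): the formula yields 1, G is 0.
That leaves (a). Evaluating it on every row reproduces the table of G exactly.

a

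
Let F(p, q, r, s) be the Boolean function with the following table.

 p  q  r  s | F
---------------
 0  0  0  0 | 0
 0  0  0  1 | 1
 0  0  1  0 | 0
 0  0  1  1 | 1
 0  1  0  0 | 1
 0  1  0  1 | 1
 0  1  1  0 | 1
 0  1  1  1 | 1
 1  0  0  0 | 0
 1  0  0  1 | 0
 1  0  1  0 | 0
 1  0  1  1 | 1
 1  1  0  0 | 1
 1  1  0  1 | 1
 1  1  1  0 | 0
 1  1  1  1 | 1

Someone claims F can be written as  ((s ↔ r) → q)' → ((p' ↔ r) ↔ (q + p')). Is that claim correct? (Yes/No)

No

Evaluate ((s ↔ r) → q)' → ((p' ↔ r) ↔ (q + p')) on each row and compare to F:
  p=0, q=0, r=0, s=0: formula gives 0, F = 0 ✓
  p=0, q=0, r=0, s=1: formula gives 1, F = 1 ✓
  p=0, q=0, r=1, s=0: formula gives 1, but F = 0 ✗
Since they disagree at (0,0,1,0), the expression is not a correct formula for F.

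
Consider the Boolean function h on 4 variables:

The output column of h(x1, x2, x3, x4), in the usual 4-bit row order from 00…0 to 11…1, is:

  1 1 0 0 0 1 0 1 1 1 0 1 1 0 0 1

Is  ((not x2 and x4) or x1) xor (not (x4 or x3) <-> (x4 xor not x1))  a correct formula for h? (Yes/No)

Test each input against both h and the formula:
  x1=0, x2=0, x3=0, x4=0: formula gives 1, h = 1 ✓
  x1=0, x2=0, x3=0, x4=1: formula gives 0, but h = 1 ✗
A single disagreement suffices: at (0,0,0,1) they differ, so the formula does not compute h.

No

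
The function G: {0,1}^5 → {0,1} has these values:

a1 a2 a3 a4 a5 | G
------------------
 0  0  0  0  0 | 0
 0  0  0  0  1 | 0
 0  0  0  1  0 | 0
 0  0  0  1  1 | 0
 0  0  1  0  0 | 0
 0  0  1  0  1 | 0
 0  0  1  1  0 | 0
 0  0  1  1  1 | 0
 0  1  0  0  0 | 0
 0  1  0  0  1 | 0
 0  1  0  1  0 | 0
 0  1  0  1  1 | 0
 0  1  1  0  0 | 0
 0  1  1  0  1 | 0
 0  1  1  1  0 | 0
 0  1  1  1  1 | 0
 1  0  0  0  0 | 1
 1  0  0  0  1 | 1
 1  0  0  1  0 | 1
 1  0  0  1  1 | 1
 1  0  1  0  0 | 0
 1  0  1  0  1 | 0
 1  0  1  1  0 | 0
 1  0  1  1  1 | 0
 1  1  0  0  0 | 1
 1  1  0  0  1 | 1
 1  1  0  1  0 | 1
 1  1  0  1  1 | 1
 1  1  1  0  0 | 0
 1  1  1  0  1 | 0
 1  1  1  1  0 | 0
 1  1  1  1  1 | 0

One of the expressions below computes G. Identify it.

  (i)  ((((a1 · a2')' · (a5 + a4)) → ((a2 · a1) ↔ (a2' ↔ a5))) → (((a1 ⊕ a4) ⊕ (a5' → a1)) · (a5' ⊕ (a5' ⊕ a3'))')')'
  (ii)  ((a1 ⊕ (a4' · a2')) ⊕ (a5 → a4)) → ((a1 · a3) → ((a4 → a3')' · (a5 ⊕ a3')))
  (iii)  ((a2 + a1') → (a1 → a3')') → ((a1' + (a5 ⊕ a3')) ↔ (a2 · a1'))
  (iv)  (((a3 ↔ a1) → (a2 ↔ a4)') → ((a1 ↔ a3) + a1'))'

iv

(i): at (0,0,1,1,0) it gives 1, but G = 0 — eliminated.
(ii): at (0,0,0,0,0) it gives 1, but G = 0 — eliminated.
(iii): at (0,0,0,0,0) it gives 1, but G = 0 — eliminated.
That leaves (iv). Evaluating it on every row reproduces the table of G exactly.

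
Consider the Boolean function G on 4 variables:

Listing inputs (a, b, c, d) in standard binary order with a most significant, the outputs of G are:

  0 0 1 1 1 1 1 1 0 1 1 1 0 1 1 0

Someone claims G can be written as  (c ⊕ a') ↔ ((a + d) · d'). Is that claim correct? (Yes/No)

Check the formula against G row by row:
  a=0, b=0, c=0, d=0: formula gives 0, G = 0 ✓
  a=0, b=0, c=0, d=1: formula gives 0, G = 0 ✓
  a=0, b=0, c=1, d=0: formula gives 1, G = 1 ✓
  a=0, b=0, c=1, d=1: formula gives 1, G = 1 ✓
  a=0, b=1, c=0, d=0: formula gives 0, but G = 1 ✗
A single disagreement suffices: at (0,1,0,0) they differ, so the formula does not compute G.

No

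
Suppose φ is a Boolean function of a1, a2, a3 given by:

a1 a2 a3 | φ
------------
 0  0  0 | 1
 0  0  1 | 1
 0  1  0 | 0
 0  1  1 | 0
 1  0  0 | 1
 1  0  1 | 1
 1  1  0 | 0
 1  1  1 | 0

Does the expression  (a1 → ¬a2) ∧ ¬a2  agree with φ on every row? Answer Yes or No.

Evaluate (a1 → ¬a2) ∧ ¬a2 on each row and compare to φ:
  a1=0, a2=0, a3=0: formula gives 1, φ = 1 ✓
  a1=0, a2=0, a3=1: formula gives 1, φ = 1 ✓
  a1=0, a2=1, a3=0: formula gives 0, φ = 0 ✓
  a1=0, a2=1, a3=1: formula gives 0, φ = 0 ✓
  a1=1, a2=0, a3=0: formula gives 1, φ = 1 ✓
  … (the remaining 3 rows also agree.)
No disagreement on any input; they are logically equivalent.

Yes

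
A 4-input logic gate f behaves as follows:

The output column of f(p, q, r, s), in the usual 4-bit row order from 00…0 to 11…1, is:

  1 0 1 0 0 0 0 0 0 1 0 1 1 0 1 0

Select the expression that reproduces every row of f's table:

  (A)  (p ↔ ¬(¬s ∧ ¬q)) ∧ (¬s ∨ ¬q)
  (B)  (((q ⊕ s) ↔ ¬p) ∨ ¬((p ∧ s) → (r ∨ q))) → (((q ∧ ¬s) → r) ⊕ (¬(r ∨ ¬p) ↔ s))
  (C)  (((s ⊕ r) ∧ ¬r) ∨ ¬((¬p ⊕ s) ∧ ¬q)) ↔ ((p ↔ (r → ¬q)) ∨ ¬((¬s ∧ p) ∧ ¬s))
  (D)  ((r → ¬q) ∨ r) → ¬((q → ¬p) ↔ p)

(B) disagrees with f on (0,0,0,1) (formula → 1, table → 0); rule it out.
(C) disagrees with f on (0,0,0,0) (formula → 0, table → 1); rule it out.
(D) disagrees with f on (0,0,0,1) (formula → 1, table → 0); rule it out.
That leaves (A). Evaluating it on every row reproduces the table of f exactly.

A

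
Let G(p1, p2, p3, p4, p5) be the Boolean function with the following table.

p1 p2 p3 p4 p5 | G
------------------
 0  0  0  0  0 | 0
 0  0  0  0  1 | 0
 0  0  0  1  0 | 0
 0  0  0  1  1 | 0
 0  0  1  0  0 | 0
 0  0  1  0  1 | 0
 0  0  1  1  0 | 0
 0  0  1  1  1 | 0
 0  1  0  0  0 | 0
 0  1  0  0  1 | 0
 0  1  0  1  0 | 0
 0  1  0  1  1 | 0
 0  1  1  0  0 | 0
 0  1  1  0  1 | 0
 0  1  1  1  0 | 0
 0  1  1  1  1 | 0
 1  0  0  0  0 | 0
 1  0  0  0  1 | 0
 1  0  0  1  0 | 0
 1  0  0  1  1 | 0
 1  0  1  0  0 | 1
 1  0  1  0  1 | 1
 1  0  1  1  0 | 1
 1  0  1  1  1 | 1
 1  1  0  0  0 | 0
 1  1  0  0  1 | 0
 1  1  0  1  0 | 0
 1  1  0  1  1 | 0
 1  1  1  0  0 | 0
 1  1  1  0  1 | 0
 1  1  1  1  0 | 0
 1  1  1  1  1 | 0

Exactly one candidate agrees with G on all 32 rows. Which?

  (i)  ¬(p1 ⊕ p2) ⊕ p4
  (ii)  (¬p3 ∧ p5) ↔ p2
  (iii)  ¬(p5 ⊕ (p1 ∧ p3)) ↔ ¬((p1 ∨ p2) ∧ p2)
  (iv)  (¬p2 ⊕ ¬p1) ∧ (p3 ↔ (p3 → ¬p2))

iv

(i) disagrees with G on (0,0,0,0,0) (formula → 1, table → 0); rule it out.
(ii) disagrees with G on (0,0,0,0,0) (formula → 1, table → 0); rule it out.
(iii) disagrees with G on (0,0,0,0,0) (formula → 1, table → 0); rule it out.
(iv) is the remaining candidate, and it agrees with G on all 32 inputs.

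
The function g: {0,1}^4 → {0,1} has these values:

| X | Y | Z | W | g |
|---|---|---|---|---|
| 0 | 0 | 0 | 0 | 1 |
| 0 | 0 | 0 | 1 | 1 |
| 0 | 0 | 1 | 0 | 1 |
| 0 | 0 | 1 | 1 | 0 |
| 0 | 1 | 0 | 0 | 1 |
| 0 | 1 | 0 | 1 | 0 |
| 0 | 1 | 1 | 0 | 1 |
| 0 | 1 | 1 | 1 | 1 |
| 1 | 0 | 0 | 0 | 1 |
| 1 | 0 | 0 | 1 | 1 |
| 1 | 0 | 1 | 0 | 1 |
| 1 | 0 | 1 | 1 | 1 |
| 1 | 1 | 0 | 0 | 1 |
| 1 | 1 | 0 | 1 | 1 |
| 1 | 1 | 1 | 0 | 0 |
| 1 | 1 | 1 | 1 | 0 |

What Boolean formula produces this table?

g(X, Y, Z, W) = ~((((((~X & ~Y) & Z) & W) | (((~X & Y) & ~Z) & W)) | (((X & Y) & Z) & ~W)) | (((X & Y) & Z) & W))

g is 0 on only 4 rows — (0,0,1,1), (0,1,0,1), (1,1,1,0), (1,1,1,1). Writing each as a minterm (¬X·¬Y·Z·W, ¬X·Y·¬Z·W, X·Y·Z·¬W, X·Y·Z·W) and OR-ing them characterizes exactly where g=0, so g is the negation of that disjunction.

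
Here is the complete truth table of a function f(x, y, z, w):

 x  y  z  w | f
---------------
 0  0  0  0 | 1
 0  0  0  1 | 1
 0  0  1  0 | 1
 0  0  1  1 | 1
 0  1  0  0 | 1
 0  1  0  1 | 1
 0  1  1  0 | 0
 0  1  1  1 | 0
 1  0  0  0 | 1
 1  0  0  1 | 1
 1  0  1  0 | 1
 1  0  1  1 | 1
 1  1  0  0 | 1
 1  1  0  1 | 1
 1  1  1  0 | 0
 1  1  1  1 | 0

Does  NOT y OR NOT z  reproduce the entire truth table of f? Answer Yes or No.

Test each input against both f and the formula:
  x=0, y=0, z=0, w=0: formula gives 1, f = 1 ✓
  x=0, y=0, z=0, w=1: formula gives 1, f = 1 ✓
  x=0, y=0, z=1, w=0: formula gives 1, f = 1 ✓
  x=0, y=0, z=1, w=1: formula gives 1, f = 1 ✓
  …and likewise for the remaining 12 rows.
No disagreement on any input; they are logically equivalent.

Yes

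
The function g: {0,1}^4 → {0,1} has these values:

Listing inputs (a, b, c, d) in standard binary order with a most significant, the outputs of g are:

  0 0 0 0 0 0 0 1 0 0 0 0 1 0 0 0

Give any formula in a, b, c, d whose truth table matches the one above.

Collect the rows where g=1 — (0,1,1,1), (1,1,0,0) — and write one minterm per row: ¬a·b·c·d, a·b·¬c·¬d. Their union (logical OR) reproduces the table exactly.

g(a, b, c, d) = (((NOT a AND b) AND c) AND d) OR (((a AND b) AND NOT c) AND NOT d)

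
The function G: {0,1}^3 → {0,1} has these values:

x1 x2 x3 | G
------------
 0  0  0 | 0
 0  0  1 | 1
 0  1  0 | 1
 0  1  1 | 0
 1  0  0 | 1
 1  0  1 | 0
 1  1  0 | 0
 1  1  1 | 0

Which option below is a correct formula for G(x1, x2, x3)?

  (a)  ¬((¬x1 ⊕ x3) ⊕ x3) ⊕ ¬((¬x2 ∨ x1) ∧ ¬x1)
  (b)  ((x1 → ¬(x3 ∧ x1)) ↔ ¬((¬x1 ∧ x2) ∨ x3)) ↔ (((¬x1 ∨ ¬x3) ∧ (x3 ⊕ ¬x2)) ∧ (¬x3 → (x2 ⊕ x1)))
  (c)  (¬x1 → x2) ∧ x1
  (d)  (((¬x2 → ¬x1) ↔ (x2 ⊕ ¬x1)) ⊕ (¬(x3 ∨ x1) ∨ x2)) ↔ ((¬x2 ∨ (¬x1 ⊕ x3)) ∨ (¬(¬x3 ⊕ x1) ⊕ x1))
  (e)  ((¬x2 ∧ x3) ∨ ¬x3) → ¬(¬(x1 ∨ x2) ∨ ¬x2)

b

(a) disagrees with G on (0,0,1) (formula → 0, table → 1); rule it out.
(c) disagrees with G on (0,0,1) (formula → 0, table → 1); rule it out.
(d) disagrees with G on (0,1,1) (formula → 1, table → 0); rule it out.
(e) disagrees with G on (0,0,1) (formula → 0, table → 1); rule it out.
(b) is the remaining candidate, and it agrees with G on all 8 inputs.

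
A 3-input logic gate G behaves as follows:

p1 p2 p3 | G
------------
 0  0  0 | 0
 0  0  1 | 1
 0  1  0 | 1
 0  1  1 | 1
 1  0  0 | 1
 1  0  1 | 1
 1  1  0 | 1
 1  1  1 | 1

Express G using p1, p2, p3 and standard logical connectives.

G(p1, p2, p3) = (p1 ∨ p2) ∨ p3

The output is 1 whenever at least one input is 1 — the OR of all inputs.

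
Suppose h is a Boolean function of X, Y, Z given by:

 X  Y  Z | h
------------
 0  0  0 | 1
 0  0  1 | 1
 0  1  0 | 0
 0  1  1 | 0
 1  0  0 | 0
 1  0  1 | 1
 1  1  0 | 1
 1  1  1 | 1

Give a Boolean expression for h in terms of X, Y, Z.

The 0-rows are (0,1,0), (0,1,1), (1,0,0). Take each as a conjunction (¬X·Y·¬Z, ¬X·Y·Z, X·¬Y·¬Z), form their disjunction, and complement — that gives a formula that is 1 everywhere h is.

h(X, Y, Z) = ~((((~X & Y) & ~Z) | ((~X & Y) & Z)) | ((X & ~Y) & ~Z))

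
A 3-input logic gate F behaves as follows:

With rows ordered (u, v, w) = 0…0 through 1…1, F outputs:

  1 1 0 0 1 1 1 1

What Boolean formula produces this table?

F(u, v, w) = ~(((~u & v) & ~w) | ((~u & v) & w))

There are just 2 zero rows: (0,1,0), (0,1,1). Their minterms are ¬u·v·¬w, ¬u·v·w; the OR of those covers precisely the 0-outputs, and negating it yields F.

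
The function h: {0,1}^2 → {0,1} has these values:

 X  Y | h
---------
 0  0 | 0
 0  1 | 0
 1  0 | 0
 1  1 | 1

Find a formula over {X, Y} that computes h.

The output is 1 only when every input is 1 — the AND of all inputs.

h(X, Y) = X & Y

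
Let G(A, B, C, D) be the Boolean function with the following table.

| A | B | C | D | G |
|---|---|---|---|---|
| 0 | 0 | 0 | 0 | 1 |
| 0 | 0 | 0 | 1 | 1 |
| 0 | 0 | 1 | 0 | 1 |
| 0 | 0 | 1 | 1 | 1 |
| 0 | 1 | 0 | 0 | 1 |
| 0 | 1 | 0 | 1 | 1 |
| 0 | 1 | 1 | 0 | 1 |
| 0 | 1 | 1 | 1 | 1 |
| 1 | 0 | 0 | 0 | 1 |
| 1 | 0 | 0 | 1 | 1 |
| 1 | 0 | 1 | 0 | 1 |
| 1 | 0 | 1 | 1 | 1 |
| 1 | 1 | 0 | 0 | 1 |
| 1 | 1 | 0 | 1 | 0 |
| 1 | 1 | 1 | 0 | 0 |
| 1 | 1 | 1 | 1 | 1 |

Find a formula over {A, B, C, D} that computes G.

G(A, B, C, D) = ¬((((A ∧ B) ∧ ¬C) ∧ D) ∨ (((A ∧ B) ∧ C) ∧ ¬D))

The 0-rows are (1,1,0,1), (1,1,1,0). Take each as a conjunction (A·B·¬C·D, A·B·C·¬D), form their disjunction, and complement — that gives a formula that is 1 everywhere G is.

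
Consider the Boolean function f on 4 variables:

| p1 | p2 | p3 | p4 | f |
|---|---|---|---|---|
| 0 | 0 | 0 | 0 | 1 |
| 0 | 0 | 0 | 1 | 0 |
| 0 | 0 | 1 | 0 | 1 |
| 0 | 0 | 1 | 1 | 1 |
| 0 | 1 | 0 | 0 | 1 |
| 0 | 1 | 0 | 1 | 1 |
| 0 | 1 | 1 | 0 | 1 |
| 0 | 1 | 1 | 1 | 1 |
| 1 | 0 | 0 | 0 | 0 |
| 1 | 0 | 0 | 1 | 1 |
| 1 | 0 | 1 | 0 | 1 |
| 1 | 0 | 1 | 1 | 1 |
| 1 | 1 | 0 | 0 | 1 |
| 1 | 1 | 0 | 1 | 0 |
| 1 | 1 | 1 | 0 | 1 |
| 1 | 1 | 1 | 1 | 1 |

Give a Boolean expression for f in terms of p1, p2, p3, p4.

The 0-rows are (0,0,0,1), (1,0,0,0), (1,1,0,1). Take each as a conjunction (¬p1·¬p2·¬p3·p4, p1·¬p2·¬p3·¬p4, p1·p2·¬p3·p4), form their disjunction, and complement — that gives a formula that is 1 everywhere f is.

f(p1, p2, p3, p4) = ¬(((((¬p1 ∧ ¬p2) ∧ ¬p3) ∧ p4) ∨ (((p1 ∧ ¬p2) ∧ ¬p3) ∧ ¬p4)) ∨ (((p1 ∧ p2) ∧ ¬p3) ∧ p4))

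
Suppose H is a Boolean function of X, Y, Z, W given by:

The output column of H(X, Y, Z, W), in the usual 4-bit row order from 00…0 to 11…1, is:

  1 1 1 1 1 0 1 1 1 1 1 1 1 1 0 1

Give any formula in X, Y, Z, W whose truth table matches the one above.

H(X, Y, Z, W) = not ((((not X and Y) and not Z) and W) or (((X and Y) and Z) and not W))

The 0-rows are (0,1,0,1), (1,1,1,0). Take each as a conjunction (¬X·Y·¬Z·W, X·Y·Z·¬W), form their disjunction, and complement — that gives a formula that is 1 everywhere H is.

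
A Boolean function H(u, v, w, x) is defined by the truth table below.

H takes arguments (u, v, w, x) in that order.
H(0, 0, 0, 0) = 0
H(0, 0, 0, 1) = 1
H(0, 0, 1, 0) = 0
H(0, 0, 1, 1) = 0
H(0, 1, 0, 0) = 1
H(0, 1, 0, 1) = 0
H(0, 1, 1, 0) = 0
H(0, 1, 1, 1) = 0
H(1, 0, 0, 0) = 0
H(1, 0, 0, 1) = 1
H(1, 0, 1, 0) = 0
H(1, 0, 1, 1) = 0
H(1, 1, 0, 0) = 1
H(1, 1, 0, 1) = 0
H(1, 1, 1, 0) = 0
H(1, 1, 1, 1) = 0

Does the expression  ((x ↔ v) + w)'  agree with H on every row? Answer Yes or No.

Check the formula against H row by row:
  u=0, v=0, w=0, x=0: formula gives 0, H = 0 ✓
  u=0, v=0, w=0, x=1: formula gives 1, H = 1 ✓
  u=0, v=0, w=1, x=0: formula gives 0, H = 0 ✓
  u=0, v=0, w=1, x=1: formula gives 0, H = 0 ✓
  …and likewise for the remaining 12 rows.
All 16 rows match — the expression computes H exactly.

Yes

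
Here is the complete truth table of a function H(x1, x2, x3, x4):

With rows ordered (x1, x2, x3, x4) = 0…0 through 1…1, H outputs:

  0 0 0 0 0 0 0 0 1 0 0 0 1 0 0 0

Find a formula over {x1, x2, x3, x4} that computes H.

Collect the rows where H=1 — (1,0,0,0), (1,1,0,0) — and write one minterm per row: x1·¬x2·¬x3·¬x4, x1·x2·¬x3·¬x4. Their union (logical OR) reproduces the table exactly.

H(x1, x2, x3, x4) = (((x1 ∧ ¬x2) ∧ ¬x3) ∧ ¬x4) ∨ (((x1 ∧ x2) ∧ ¬x3) ∧ ¬x4)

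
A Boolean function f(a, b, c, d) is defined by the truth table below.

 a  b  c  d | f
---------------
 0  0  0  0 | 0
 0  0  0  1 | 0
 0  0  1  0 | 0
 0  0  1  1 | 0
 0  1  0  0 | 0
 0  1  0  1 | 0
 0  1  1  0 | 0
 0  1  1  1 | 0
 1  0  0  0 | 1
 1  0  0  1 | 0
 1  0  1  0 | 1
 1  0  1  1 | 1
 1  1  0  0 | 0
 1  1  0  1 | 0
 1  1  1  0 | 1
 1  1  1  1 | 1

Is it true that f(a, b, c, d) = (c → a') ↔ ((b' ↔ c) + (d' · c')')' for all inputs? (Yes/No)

Evaluate (c → a') ↔ ((b' ↔ c) + (d' · c')')' on each row and compare to f:
  a=0, b=0, c=0, d=0: formula gives 1, but f = 0 ✗
Row (0,0,0,0) is a counterexample, so the formula is not equivalent to f.

No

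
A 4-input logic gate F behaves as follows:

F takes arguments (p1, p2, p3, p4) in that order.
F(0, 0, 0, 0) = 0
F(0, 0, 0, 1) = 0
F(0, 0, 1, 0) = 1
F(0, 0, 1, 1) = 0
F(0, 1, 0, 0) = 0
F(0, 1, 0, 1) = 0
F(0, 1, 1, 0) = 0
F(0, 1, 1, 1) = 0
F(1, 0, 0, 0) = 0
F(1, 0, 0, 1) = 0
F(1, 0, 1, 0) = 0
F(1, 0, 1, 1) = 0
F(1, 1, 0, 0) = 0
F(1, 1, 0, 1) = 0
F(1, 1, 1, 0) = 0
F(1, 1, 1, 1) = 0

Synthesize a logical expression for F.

Only row (0,0,1,0) gives 1. That row's minterm ¬p1·¬p2·p3·¬p4 is F directly.

F(p1, p2, p3, p4) = ((p1' · p2') · p3) · p4'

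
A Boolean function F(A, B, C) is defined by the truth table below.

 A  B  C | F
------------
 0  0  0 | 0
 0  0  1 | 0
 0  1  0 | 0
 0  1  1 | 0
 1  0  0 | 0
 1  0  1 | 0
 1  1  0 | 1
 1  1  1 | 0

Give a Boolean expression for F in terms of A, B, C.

F(A, B, C) = (A AND B) AND NOT C

F is 1 on exactly one input, (1,1,0), whose minterm is A·B·¬C. So F is just that conjunction.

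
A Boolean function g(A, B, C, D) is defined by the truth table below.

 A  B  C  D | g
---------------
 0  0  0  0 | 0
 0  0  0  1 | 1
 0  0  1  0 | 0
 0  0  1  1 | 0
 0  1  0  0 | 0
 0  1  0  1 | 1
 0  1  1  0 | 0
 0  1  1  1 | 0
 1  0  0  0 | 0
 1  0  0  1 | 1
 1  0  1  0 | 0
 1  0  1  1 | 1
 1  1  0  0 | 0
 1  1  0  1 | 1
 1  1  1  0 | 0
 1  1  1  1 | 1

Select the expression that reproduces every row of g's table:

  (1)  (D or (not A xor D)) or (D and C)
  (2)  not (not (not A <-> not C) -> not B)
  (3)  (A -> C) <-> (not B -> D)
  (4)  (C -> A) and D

(1) disagrees with g on (0,0,0,0) (formula → 1, table → 0); rule it out.
(2) disagrees with g on (0,0,0,1) (formula → 0, table → 1); rule it out.
(3) disagrees with g on (0,0,1,1) (formula → 1, table → 0); rule it out.
(4) is the remaining candidate, and it agrees with g on all 16 inputs.

4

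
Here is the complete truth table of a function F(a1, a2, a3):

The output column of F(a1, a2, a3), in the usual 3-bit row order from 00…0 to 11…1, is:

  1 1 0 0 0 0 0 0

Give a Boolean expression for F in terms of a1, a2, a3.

F=1 on 2 inputs: (0,0,0), (0,0,1). Reading each as a conjunction of literals (¬a1·¬a2·¬a3, ¬a1·¬a2·a3) and taking the OR gives the canonical DNF.

F(a1, a2, a3) = ((~a1 & ~a2) & ~a3) | ((~a1 & ~a2) & a3)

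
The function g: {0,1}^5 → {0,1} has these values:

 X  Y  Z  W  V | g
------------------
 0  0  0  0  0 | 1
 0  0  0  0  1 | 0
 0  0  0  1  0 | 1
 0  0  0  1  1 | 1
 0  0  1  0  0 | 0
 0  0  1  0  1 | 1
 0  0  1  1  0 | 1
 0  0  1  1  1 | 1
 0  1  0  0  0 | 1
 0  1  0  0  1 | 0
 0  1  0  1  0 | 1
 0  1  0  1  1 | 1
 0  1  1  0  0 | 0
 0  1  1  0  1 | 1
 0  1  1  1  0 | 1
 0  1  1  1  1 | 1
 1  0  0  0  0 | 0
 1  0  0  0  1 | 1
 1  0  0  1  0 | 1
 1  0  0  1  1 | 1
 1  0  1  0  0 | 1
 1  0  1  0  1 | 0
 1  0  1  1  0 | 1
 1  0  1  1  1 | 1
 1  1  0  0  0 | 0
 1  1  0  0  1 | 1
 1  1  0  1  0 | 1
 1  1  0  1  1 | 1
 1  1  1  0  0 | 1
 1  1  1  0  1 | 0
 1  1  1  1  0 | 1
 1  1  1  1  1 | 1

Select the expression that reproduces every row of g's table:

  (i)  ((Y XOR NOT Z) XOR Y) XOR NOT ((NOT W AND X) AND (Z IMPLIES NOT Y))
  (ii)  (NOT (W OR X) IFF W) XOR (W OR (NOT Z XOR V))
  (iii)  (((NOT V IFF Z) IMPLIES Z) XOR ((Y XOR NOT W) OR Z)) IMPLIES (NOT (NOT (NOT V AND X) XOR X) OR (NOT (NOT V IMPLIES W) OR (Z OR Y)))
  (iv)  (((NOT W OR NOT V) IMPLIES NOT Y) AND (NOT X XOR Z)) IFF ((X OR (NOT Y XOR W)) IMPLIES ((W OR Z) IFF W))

(i): at (0,0,0,0,0) it gives 0, but g = 1 — eliminated.
(iii): at (0,0,0,1,0) it gives 0, but g = 1 — eliminated.
(iv): at (0,0,0,0,1) it gives 1, but g = 0 — eliminated.
That leaves (ii). Evaluating it on every row reproduces the table of g exactly.

ii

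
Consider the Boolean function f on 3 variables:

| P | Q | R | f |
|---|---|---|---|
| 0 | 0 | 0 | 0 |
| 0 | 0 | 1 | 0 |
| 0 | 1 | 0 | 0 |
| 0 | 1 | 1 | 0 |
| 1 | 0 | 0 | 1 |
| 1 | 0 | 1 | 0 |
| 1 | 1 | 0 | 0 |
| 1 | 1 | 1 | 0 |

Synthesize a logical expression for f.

f(P, Q, R) = (P AND NOT Q) AND NOT R

Only row (1,0,0) gives 1. That row's minterm P·¬Q·¬R is f directly.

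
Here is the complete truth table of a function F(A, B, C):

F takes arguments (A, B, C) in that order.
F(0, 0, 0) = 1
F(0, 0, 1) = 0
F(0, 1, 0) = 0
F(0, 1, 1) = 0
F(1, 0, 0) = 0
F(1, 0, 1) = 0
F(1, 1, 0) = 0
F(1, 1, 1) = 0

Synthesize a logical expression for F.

The output is 1 only when every input is 0 — NOR of all inputs.

F(A, B, C) = NOT ((A OR B) OR C)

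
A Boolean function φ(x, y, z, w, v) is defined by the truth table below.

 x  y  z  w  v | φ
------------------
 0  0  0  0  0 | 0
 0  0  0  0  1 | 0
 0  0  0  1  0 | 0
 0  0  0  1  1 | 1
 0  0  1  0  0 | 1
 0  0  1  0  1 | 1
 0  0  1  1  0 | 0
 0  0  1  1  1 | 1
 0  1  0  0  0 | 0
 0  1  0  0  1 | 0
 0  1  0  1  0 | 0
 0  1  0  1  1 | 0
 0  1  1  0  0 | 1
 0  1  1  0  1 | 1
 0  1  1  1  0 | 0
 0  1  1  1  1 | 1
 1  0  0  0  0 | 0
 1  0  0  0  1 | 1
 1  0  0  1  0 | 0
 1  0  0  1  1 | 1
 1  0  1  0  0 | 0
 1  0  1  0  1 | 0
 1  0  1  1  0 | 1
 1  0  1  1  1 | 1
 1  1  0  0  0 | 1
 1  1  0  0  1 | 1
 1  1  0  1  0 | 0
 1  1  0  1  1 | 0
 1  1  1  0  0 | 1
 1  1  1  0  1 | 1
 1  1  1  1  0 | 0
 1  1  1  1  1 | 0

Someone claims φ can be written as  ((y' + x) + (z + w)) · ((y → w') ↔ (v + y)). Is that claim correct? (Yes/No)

Evaluate ((y' + x) + (z + w)) · ((y → w') ↔ (v + y)) on each row and compare to φ:
  x=0, y=0, z=0, w=0, v=0: formula gives 0, φ = 0 ✓
  x=0, y=0, z=0, w=0, v=1: formula gives 1, but φ = 0 ✗
A single disagreement suffices: at (0,0,0,0,1) they differ, so the formula does not compute φ.

No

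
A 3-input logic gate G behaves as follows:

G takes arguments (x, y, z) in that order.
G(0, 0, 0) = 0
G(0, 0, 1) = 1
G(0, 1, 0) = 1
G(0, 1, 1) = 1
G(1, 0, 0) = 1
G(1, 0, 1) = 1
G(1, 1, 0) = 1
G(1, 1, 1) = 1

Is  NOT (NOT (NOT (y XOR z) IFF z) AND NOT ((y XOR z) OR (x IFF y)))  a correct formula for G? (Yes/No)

No

Test each input against both G and the formula:
  x=0, y=0, z=0: formula gives 1, but G = 0 ✗
A single disagreement suffices: at (0,0,0) they differ, so the formula does not compute G.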